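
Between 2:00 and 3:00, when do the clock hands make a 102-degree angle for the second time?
At t minutes past 2:00, the hour hand is at 30 x 2 + 0.5t degrees and the minute hand is at 6t degrees.
The smaller angle between them is 102 degrees when |30H - 5.5t| = 102 or |30H - 5.5t| = 258.
With H = 2, solve 30 x 2 - 5.5t = +/- target for each target:
  t = (30 x 2 - 102) / 5.5 = -7.64 (outside (0, 60))
  t = (30 x 2 + 102) / 5.5 = 29.45
  t = (30 x 2 - 258) / 5.5 = -36 (outside (0, 60))
  t = (30 x 2 + 258) / 5.5 = 57.82
Valid solutions in (0, 60): {29.45, 57.82} minutes.
The second occurrence is t = 57.82 minutes.
The hands form a 102-degree angle at 57.82 minutes past 2:00.

Final answer: 57.82 minutes past 2:00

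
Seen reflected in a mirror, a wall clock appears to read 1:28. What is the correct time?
Reflection across the vertical (12-6) axis maps a hand at angle A degrees to (360 - A) degrees, which sends a reading of T minutes past 12:00 to (720 - T) minutes past 12:00.
Mirror reads 1:28 = 88 minutes past 12:00.
Actual time: (720 - 88) mod 720 = 632 minutes = 10:32.

Final answer: 10:32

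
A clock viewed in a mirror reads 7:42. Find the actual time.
Reflection across the vertical (12-6) axis maps a hand at angle A degrees to (360 - A) degrees, which sends a reading of T minutes past 12:00 to (720 - T) minutes past 12:00.
Mirror reads 7:42 = 462 minutes past 12:00.
Actual time: (720 - 462) mod 720 = 258 minutes = 4:18.

Final answer: 4:18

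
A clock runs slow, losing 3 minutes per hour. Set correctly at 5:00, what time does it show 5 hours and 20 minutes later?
For every 60 true minutes, the faulty clock advances 60 - 3 = 57 minutes.
True elapsed: 5 hours and 20 minutes = 320 minutes.
Faulty clock advances: 320 x 57/60 = 304 minutes (drift: 16 minutes behind).
Shown time: 5:00 + 304 minutes = 10:04.

Final answer: 10:04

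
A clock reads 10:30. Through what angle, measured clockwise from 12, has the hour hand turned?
The hour hand moves 30 degrees per hour and 0.5 degrees per minute.
At 10:30: (10) x 30 + 30 x 0.5 = 300 + 15 = 315 degrees

Final answer: 315 degrees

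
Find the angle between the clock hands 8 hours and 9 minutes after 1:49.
First find the time 8 hours and 9 minutes after 1:49.
Total minutes: 1 x 60 + 49 + 8 x 60 + 9 = 598.
598 mod 720 = 598 minutes = 9:58.
Now compute the angle at 9:58:
Hour hand: 9 x 30 + 58 x 0.5 = 299 degrees
Minute hand: 58 x 6 = 348 degrees
Difference: |299 - 348| = 49 degrees
The angle is 49 degrees

Final answer: 49 degrees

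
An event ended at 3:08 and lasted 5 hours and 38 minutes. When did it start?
Starting time: 3:08 = 188 total minutes past 12:00
Subtracting: 5 hours and 38 minutes = 338 minutes
188 - 338 = -150 (negative, add 12 hours = 720) = 570 minutes
= 9 hours and 30 minutes past 12:00 = 9:30

Final answer: 9:30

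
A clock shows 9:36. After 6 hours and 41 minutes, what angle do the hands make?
First find the time 6 hours and 41 minutes after 9:36.
Total minutes: 9 x 60 + 36 + 6 x 60 + 41 = 977.
977 mod 720 = 257 minutes = 4:17.
Now compute the angle at 4:17:
Hour hand: 4 x 30 + 17 x 0.5 = 128.5 degrees
Minute hand: 17 x 6 = 102 degrees
Difference: |128.5 - 102| = 26.5 degrees
The angle is 26.5 degrees

Final answer: 26.5 degrees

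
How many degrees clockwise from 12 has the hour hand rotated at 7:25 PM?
The hour hand moves 30 degrees per hour and 0.5 degrees per minute.
At 7:25: (7) x 30 + 25 x 0.5 = 210 + 12.5 = 222.5 degrees

Final answer: 222.5 degrees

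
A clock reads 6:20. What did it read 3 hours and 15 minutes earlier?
Starting time: 6:20 = 380 total minutes past 12:00
Subtracting: 3 hours and 15 minutes = 195 minutes
380 - 195 = 185 minutes
= 3 hours and 5 minutes past 12:00 = 3:05

Final answer: 3:05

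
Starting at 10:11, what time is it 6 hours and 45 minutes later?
Starting time: 10:11
Adding 45 minutes to 11 minutes: 11 + 45 = 56 minutes
Adding 6 hours: 10 + 6 = 16 - 12 = 4
Final time: 4:56

Final answer: 4:56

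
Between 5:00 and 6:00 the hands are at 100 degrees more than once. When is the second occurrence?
At t minutes past 5:00, the hour hand is at 30 x 5 + 0.5t degrees and the minute hand is at 6t degrees.
The smaller angle between them is 100 degrees when |30H - 5.5t| = 100 or |30H - 5.5t| = 260.
With H = 5, solve 30 x 5 - 5.5t = +/- target for each target:
  t = (30 x 5 - 100) / 5.5 = 9.09
  t = (30 x 5 + 100) / 5.5 = 45.45
  t = (30 x 5 - 260) / 5.5 = -20 (outside (0, 60))
  t = (30 x 5 + 260) / 5.5 = 74.55 (outside (0, 60))
Valid solutions in (0, 60): {9.09, 45.45} minutes.
The second occurrence is t = 45.45 minutes.
The hands form a 100-degree angle at 45.45 minutes past 5:00.

Final answer: 45.45 minutes past 5:00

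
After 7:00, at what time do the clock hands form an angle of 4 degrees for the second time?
At t minutes past 7:00, the hour hand is at 30 x 7 + 0.5t degrees and the minute hand is at 6t degrees.
The smaller angle between them is 4 degrees when |30H - 5.5t| = 4 or |30H - 5.5t| = 356.
With H = 7, solve 30 x 7 - 5.5t = +/- target for each target:
  t = (30 x 7 - 4) / 5.5 = 37.45
  t = (30 x 7 + 4) / 5.5 = 38.91
  t = (30 x 7 - 356) / 5.5 = -26.55 (outside (0, 60))
  t = (30 x 7 + 356) / 5.5 = 102.91 (outside (0, 60))
Valid solutions in (0, 60): {37.45, 38.91} minutes.
The second occurrence is t = 38.91 minutes.
The hands form a 4-degree angle at 38.91 minutes past 7:00.

Final answer: 38.91 minutes past 7:00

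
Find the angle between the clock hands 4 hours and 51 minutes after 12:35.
First find the time 4 hours and 51 minutes after 12:35.
Total minutes: 12 x 60 + 35 + 4 x 60 + 51 = 1046.
1046 mod 720 = 326 minutes = 5:26.
Now compute the angle at 5:26:
Hour hand: 5 x 30 + 26 x 0.5 = 163 degrees
Minute hand: 26 x 6 = 156 degrees
Difference: |163 - 156| = 7 degrees
The angle is 7 degrees

Final answer: 7 degrees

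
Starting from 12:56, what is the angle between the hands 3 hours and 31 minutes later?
First find the time 3 hours and 31 minutes after 12:56.
Total minutes: 12 x 60 + 56 + 3 x 60 + 31 = 987.
987 mod 720 = 267 minutes = 4:27.
Now compute the angle at 4:27:
Hour hand: 4 x 30 + 27 x 0.5 = 133.5 degrees
Minute hand: 27 x 6 = 162 degrees
Difference: |133.5 - 162| = 28.5 degrees
The angle is 28.5 degrees

Final answer: 28.5 degrees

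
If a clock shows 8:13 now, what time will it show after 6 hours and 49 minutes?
Starting time: 8:13
Adding 49 minutes to 13 minutes: 13 + 49 = 62 minutes = 1 hour and 2 minutes
Adding 6 hours: 8 + 6 + 1 (carry) = 15 - 12 = 3
Final time: 3:02

Final answer: 3:02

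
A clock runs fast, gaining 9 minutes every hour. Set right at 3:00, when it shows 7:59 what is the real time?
For every 60 true minutes, the faulty clock advances 69 minutes, so 1 faulty-clock minute corresponds to 60/69 true minutes.
From 3:00 to 7:59 on the faulty dial is 299 minutes.
True elapsed: 299 x 60/69 = 260 minutes = 4 hours and 20 minutes.
True time: 3:00 + 4 hours and 20 minutes = 7:20.

Final answer: 7:20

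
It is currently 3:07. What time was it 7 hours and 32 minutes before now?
Starting time: 3:07 = 187 total minutes past 12:00
Subtracting: 7 hours and 32 minutes = 452 minutes
187 - 452 = -265 (negative, add 12 hours = 720) = 455 minutes
= 7 hours and 35 minutes past 12:00 = 7:35

Final answer: 7:35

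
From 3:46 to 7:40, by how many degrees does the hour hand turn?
The hour hand moves 0.5 degrees per minute.
Time elapsed: 7:40 - 3:46 = 234 minutes
Angular displacement: 234 x 0.5 = 117 degrees

Final answer: 117 degrees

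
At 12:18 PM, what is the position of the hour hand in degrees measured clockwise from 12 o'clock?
The hour hand moves 30 degrees per hour and 0.5 degrees per minute.
At 12:18: (0) x 30 + 18 x 0.5 = 0 + 9 = 9 degrees

Final answer: 9 degrees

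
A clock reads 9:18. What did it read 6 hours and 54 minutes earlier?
Starting time: 9:18 = 558 total minutes past 12:00
Subtracting: 6 hours and 54 minutes = 414 minutes
558 - 414 = 144 minutes
= 2 hours and 24 minutes past 12:00 = 2:24

Final answer: 2:24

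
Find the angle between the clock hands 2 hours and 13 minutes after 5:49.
First find the time 2 hours and 13 minutes after 5:49.
Total minutes: 5 x 60 + 49 + 2 x 60 + 13 = 482.
482 mod 720 = 482 minutes = 8:02.
Now compute the angle at 8:02:
Hour hand: 8 x 30 + 2 x 0.5 = 241 degrees
Minute hand: 2 x 6 = 12 degrees
Difference: |241 - 12| = 229 degrees
Smaller angle: 360 - 229 = 131 degrees

Final answer: 131 degrees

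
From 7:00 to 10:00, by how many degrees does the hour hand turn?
The hour hand moves 0.5 degrees per minute.
Time elapsed: 10:00 - 7:00 = 180 minutes
Angular displacement: 180 x 0.5 = 90 degrees

Final answer: 90 degrees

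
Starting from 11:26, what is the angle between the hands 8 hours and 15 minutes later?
First find the time 8 hours and 15 minutes after 11:26.
Total minutes: 11 x 60 + 26 + 8 x 60 + 15 = 1181.
1181 mod 720 = 461 minutes = 7:41.
Now compute the angle at 7:41:
Hour hand: 7 x 30 + 41 x 0.5 = 230.5 degrees
Minute hand: 41 x 6 = 246 degrees
Difference: |230.5 - 246| = 15.5 degrees
The angle is 15.5 degrees

Final answer: 15.5 degrees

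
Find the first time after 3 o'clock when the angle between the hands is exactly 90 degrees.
At t minutes past 3:00, the hour hand is at 30 x 3 + 0.5t degrees and the minute hand is at 6t degrees.
The smaller angle between them is 90 degrees when |30H - 5.5t| = 90 or |30H - 5.5t| = 270.
With H = 3, solve 30 x 3 - 5.5t = +/- target for each target:
  t = (30 x 3 - 90) / 5.5 = 0 (outside (0, 60))
  t = (30 x 3 + 90) / 5.5 = 32.73
  t = (30 x 3 - 270) / 5.5 = -32.73 (outside (0, 60))
  t = (30 x 3 + 270) / 5.5 = 65.45 (outside (0, 60))
Valid solutions in (0, 60): {32.73} minutes.
The first occurrence is t = 32.73 minutes.
The hands form a 90-degree angle at 32.73 minutes past 3:00.

Final answer: 32.73 minutes past 3:00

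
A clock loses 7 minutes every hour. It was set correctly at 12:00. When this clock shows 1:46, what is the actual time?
For every 60 true minutes, the faulty clock advances 53 minutes, so 1 faulty-clock minute corresponds to 60/53 true minutes.
From 12:00 to 1:46 on the faulty dial is 106 minutes.
True elapsed: 106 x 60/53 = 120 minutes = 2 hours.
True time: 12:00 + 2 hours = 2:00.

Final answer: 2:00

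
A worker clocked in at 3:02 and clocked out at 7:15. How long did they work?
From 3:02 to 7:15:
(7 x 60 + 15) - (3 x 60 + 2) = 435 - 182 = 253 minutes
= 4 hours and 13 minutes

Final answer: 4 hours and 13 minutes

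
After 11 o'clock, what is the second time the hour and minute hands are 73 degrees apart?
At t minutes past 11:00, the hour hand is at 30 x 11 + 0.5t degrees and the minute hand is at 6t degrees.
The smaller angle between them is 73 degrees when |30H - 5.5t| = 73 or |30H - 5.5t| = 287.
With H = 11, solve 30 x 11 - 5.5t = +/- target for each target:
  t = (30 x 11 - 73) / 5.5 = 46.73
  t = (30 x 11 + 73) / 5.5 = 73.27 (outside (0, 60))
  t = (30 x 11 - 287) / 5.5 = 7.82
  t = (30 x 11 + 287) / 5.5 = 112.18 (outside (0, 60))
Valid solutions in (0, 60): {7.82, 46.73} minutes.
The second occurrence is t = 46.73 minutes.
The hands form a 73-degree angle at 46.73 minutes past 11:00.

Final answer: 46.73 minutes past 11:00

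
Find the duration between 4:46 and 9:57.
From 4:46 to 9:57:
(9 x 60 + 57) - (4 x 60 + 46) = 597 - 286 = 311 minutes
= 5 hours and 11 minutes

Final answer: 5 hours and 11 minutes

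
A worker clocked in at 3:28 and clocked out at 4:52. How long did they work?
From 3:28 to 4:52:
(4 x 60 + 52) - (3 x 60 + 28) = 292 - 208 = 84 minutes
= 1 hour and 24 minutes

Final answer: 1 hour and 24 minutes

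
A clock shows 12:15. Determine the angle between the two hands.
Hour hand position: 0 x 30 + 15 x 0.5 = 7.5 degrees
Minute hand position: 15 x 6 = 90 degrees
Difference: |7.5 - 90| = 82.5 degrees
The angle between the hands is 82.5 degrees

Final answer: 82.5 degrees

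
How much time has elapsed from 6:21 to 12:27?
From 6:21 to 12:27:
(12 x 60 + 27) - (6 x 60 + 21) = 747 - 381 = 366 minutes
= 6 hours and 6 minutes

Final answer: 6 hours and 6 minutes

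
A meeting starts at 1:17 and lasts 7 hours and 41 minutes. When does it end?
Starting time: 1:17
Adding 41 minutes to 17 minutes: 17 + 41 = 58 minutes
Adding 7 hours: 1 + 7 = 8
Final time: 8:58

Final answer: 8:58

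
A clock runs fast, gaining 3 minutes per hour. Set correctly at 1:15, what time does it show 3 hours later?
For every 60 true minutes, the faulty clock advances 60 + 3 = 63 minutes.
True elapsed: 3 hours = 180 minutes.
Faulty clock advances: 180 x 63/60 = 189 minutes (drift: 9 minutes ahead).
Shown time: 1:15 + 189 minutes = 4:24.

Final answer: 4:24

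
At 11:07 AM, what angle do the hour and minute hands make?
Hour hand position: 11 x 30 + 7 x 0.5 = 333.5 degrees
Minute hand position: 7 x 6 = 42 degrees
Difference: |333.5 - 42| = 291.5 degrees
Since 291.5 > 180, the smaller angle is 360 - 291.5 = 68.5 degrees

Final answer: 68.5 degrees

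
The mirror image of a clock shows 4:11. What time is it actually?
Reflection across the vertical (12-6) axis maps a hand at angle A degrees to (360 - A) degrees, which sends a reading of T minutes past 12:00 to (720 - T) minutes past 12:00.
Mirror reads 4:11 = 251 minutes past 12:00.
Actual time: (720 - 251) mod 720 = 469 minutes = 7:49.

Final answer: 7:49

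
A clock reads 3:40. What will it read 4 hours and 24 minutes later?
Starting time: 3:40
Adding 24 minutes to 40 minutes: 40 + 24 = 64 minutes = 1 hour and 4 minutes
Adding 4 hours: 3 + 4 + 1 (carry) = 8
Final time: 8:04

Final answer: 8:04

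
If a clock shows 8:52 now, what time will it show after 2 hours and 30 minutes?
Starting time: 8:52
Adding 30 minutes to 52 minutes: 52 + 30 = 82 minutes = 1 hour and 22 minutes
Adding 2 hours: 8 + 2 + 1 (carry) = 11
Final time: 11:22

Final answer: 11:22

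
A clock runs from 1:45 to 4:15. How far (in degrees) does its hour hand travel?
The hour hand moves 0.5 degrees per minute.
Time elapsed: 4:15 - 1:45 = 150 minutes
Angular displacement: 150 x 0.5 = 75 degrees

Final answer: 75 degrees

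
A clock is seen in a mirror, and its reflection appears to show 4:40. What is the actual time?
Reflection across the vertical (12-6) axis maps a hand at angle A degrees to (360 - A) degrees, which sends a reading of T minutes past 12:00 to (720 - T) minutes past 12:00.
Mirror reads 4:40 = 280 minutes past 12:00.
Actual time: (720 - 280) mod 720 = 440 minutes = 7:20.

Final answer: 7:20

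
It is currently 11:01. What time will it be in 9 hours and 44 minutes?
Starting time: 11:01
Adding 44 minutes to 1 minute: 1 + 44 = 45 minutes
Adding 9 hours: 11 + 9 = 20 - 12 = 8
Final time: 8:45

Final answer: 8:45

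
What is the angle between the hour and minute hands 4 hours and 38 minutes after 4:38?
First find the time 4 hours and 38 minutes after 4:38.
Total minutes: 4 x 60 + 38 + 4 x 60 + 38 = 556.
556 mod 720 = 556 minutes = 9:16.
Now compute the angle at 9:16:
Hour hand: 9 x 30 + 16 x 0.5 = 278 degrees
Minute hand: 16 x 6 = 96 degrees
Difference: |278 - 96| = 182 degrees
Smaller angle: 360 - 182 = 178 degrees

Final answer: 178 degrees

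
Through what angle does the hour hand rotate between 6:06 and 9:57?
The hour hand moves 0.5 degrees per minute.
Time elapsed: 9:57 - 6:06 = 231 minutes
Angular displacement: 231 x 0.5 = 115.5 degrees

Final answer: 115.5 degrees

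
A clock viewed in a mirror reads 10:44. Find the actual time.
Reflection across the vertical (12-6) axis maps a hand at angle A degrees to (360 - A) degrees, which sends a reading of T minutes past 12:00 to (720 - T) minutes past 12:00.
Mirror reads 10:44 = 644 minutes past 12:00.
Actual time: (720 - 644) mod 720 = 76 minutes = 1:16.

Final answer: 1:16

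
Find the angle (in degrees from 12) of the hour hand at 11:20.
The hour hand moves 30 degrees per hour and 0.5 degrees per minute.
At 11:20: (11) x 30 + 20 x 0.5 = 330 + 10 = 340 degrees

Final answer: 340 degrees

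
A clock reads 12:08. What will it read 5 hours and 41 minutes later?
Starting time: 12:08
Adding 41 minutes to 8 minutes: 8 + 41 = 49 minutes
Adding 5 hours: 12 + 5 = 17 - 12 = 5
Final time: 5:49

Final answer: 5:49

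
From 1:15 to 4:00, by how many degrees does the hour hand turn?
The hour hand moves 0.5 degrees per minute.
Time elapsed: 4:00 - 1:15 = 165 minutes
Angular displacement: 165 x 0.5 = 82.5 degrees

Final answer: 82.5 degrees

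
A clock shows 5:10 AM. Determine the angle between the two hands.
Hour hand position: 5 x 30 + 10 x 0.5 = 155 degrees
Minute hand position: 10 x 6 = 60 degrees
Difference: |155 - 60| = 95 degrees
The angle between the hands is 95 degrees

Final answer: 95 degrees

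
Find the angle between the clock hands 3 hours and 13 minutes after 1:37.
First find the time 3 hours and 13 minutes after 1:37.
Total minutes: 1 x 60 + 37 + 3 x 60 + 13 = 290.
290 mod 720 = 290 minutes = 4:50.
Now compute the angle at 4:50:
Hour hand: 4 x 30 + 50 x 0.5 = 145 degrees
Minute hand: 50 x 6 = 300 degrees
Difference: |145 - 300| = 155 degrees
The angle is 155 degrees

Final answer: 155 degrees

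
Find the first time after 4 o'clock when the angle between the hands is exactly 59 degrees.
At t minutes past 4:00, the hour hand is at 30 x 4 + 0.5t degrees and the minute hand is at 6t degrees.
The smaller angle between them is 59 degrees when |30H - 5.5t| = 59 or |30H - 5.5t| = 301.
With H = 4, solve 30 x 4 - 5.5t = +/- target for each target:
  t = (30 x 4 - 59) / 5.5 = 11.09
  t = (30 x 4 + 59) / 5.5 = 32.55
  t = (30 x 4 - 301) / 5.5 = -32.91 (outside (0, 60))
  t = (30 x 4 + 301) / 5.5 = 76.55 (outside (0, 60))
Valid solutions in (0, 60): {11.09, 32.55} minutes.
The first occurrence is t = 11.09 minutes.
The hands form a 59-degree angle at 11.09 minutes past 4:00.

Final answer: 11.09 minutes past 4:00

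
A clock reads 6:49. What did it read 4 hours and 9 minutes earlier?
Starting time: 6:49 = 409 total minutes past 12:00
Subtracting: 4 hours and 9 minutes = 249 minutes
409 - 249 = 160 minutes
= 2 hours and 40 minutes past 12:00 = 2:40

Final answer: 2:40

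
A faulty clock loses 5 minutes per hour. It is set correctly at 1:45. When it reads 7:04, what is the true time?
For every 60 true minutes, the faulty clock advances 55 minutes, so 1 faulty-clock minute corresponds to 60/55 true minutes.
From 1:45 to 7:04 on the faulty dial is 319 minutes.
True elapsed: 319 x 60/55 = 348 minutes = 5 hours and 48 minutes.
True time: 1:45 + 5 hours and 48 minutes = 7:33.

Final answer: 7:33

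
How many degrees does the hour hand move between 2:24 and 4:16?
The hour hand moves 0.5 degrees per minute.
Time elapsed: 4:16 - 2:24 = 112 minutes
Angular displacement: 112 x 0.5 = 56 degrees

Final answer: 56 degrees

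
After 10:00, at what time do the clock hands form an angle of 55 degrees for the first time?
At t minutes past 10:00, the hour hand is at 30 x 10 + 0.5t degrees and the minute hand is at 6t degrees.
The smaller angle between them is 55 degrees when |30H - 5.5t| = 55 or |30H - 5.5t| = 305.
With H = 10, solve 30 x 10 - 5.5t = +/- target for each target:
  t = (30 x 10 - 55) / 5.5 = 44.55
  t = (30 x 10 + 55) / 5.5 = 64.55 (outside (0, 60))
  t = (30 x 10 - 305) / 5.5 = -0.91 (outside (0, 60))
  t = (30 x 10 + 305) / 5.5 = 110 (outside (0, 60))
Valid solutions in (0, 60): {44.55} minutes.
The first occurrence is t = 44.55 minutes.
The hands form a 55-degree angle at 44.55 minutes past 10:00.

Final answer: 44.55 minutes past 10:00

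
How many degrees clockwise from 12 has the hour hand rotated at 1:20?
The hour hand moves 30 degrees per hour and 0.5 degrees per minute.
At 1:20: (1) x 30 + 20 x 0.5 = 30 + 10 = 40 degrees

Final answer: 40 degrees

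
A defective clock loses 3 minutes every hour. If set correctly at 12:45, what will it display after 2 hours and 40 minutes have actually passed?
For every 60 true minutes, the faulty clock advances 60 - 3 = 57 minutes.
True elapsed: 2 hours and 40 minutes = 160 minutes.
Faulty clock advances: 160 x 57/60 = 152 minutes (drift: 8 minutes behind).
Shown time: 12:45 + 152 minutes = 3:17.

Final answer: 3:17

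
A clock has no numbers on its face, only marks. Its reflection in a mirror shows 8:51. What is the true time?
Reflection across the vertical (12-6) axis maps a hand at angle A degrees to (360 - A) degrees, which sends a reading of T minutes past 12:00 to (720 - T) minutes past 12:00.
Mirror reads 8:51 = 531 minutes past 12:00.
Actual time: (720 - 531) mod 720 = 189 minutes = 3:09.

Final answer: 3:09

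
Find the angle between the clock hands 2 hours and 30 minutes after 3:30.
First find the time 2 hours and 30 minutes after 3:30.
Total minutes: 3 x 60 + 30 + 2 x 60 + 30 = 360.
360 mod 720 = 360 minutes = 6:00.
Now compute the angle at 6:00:
Hour hand: 6 x 30 + 0 x 0.5 = 180 degrees
Minute hand: 0 x 6 = 0 degrees
Difference: |180 - 0| = 180 degrees
The angle is 180 degrees

Final answer: 180 degrees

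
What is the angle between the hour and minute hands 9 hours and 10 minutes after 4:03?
First find the time 9 hours and 10 minutes after 4:03.
Total minutes: 4 x 60 + 3 + 9 x 60 + 10 = 793.
793 mod 720 = 73 minutes = 1:13.
Now compute the angle at 1:13:
Hour hand: 1 x 30 + 13 x 0.5 = 36.5 degrees
Minute hand: 13 x 6 = 78 degrees
Difference: |36.5 - 78| = 41.5 degrees
The angle is 41.5 degrees

Final answer: 41.5 degrees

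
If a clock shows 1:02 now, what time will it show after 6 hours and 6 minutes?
Starting time: 1:02
Adding 6 minutes to 2 minutes: 2 + 6 = 8 minutes
Adding 6 hours: 1 + 6 = 7
Final time: 7:08

Final answer: 7:08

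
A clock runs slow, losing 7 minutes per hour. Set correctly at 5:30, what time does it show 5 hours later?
For every 60 true minutes, the faulty clock advances 60 - 7 = 53 minutes.
True elapsed: 5 hours = 300 minutes.
Faulty clock advances: 300 x 53/60 = 265 minutes (drift: 35 minutes behind).
Shown time: 5:30 + 265 minutes = 9:55.

Final answer: 9:55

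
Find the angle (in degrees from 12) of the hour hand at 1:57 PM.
The hour hand moves 30 degrees per hour and 0.5 degrees per minute.
At 1:57: (1) x 30 + 57 x 0.5 = 30 + 28.5 = 58.5 degrees

Final answer: 58.5 degrees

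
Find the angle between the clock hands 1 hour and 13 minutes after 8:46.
First find the time 1 hour and 13 minutes after 8:46.
Total minutes: 8 x 60 + 46 + 1 x 60 + 13 = 599.
599 mod 720 = 599 minutes = 9:59.
Now compute the angle at 9:59:
Hour hand: 9 x 30 + 59 x 0.5 = 299.5 degrees
Minute hand: 59 x 6 = 354 degrees
Difference: |299.5 - 354| = 54.5 degrees
The angle is 54.5 degrees

Final answer: 54.5 degrees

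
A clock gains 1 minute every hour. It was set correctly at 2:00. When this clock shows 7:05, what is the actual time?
For every 60 true minutes, the faulty clock advances 61 minutes, so 1 faulty-clock minute corresponds to 60/61 true minutes.
From 2:00 to 7:05 on the faulty dial is 305 minutes.
True elapsed: 305 x 60/61 = 300 minutes = 5 hours.
True time: 2:00 + 5 hours = 7:00.

Final answer: 7:00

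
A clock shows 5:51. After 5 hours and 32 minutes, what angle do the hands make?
First find the time 5 hours and 32 minutes after 5:51.
Total minutes: 5 x 60 + 51 + 5 x 60 + 32 = 683.
683 mod 720 = 683 minutes = 11:23.
Now compute the angle at 11:23:
Hour hand: 11 x 30 + 23 x 0.5 = 341.5 degrees
Minute hand: 23 x 6 = 138 degrees
Difference: |341.5 - 138| = 203.5 degrees
Smaller angle: 360 - 203.5 = 156.5 degrees

Final answer: 156.5 degrees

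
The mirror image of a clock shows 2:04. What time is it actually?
Reflection across the vertical (12-6) axis maps a hand at angle A degrees to (360 - A) degrees, which sends a reading of T minutes past 12:00 to (720 - T) minutes past 12:00.
Mirror reads 2:04 = 124 minutes past 12:00.
Actual time: (720 - 124) mod 720 = 596 minutes = 9:56.

Final answer: 9:56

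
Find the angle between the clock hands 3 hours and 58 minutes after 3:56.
First find the time 3 hours and 58 minutes after 3:56.
Total minutes: 3 x 60 + 56 + 3 x 60 + 58 = 474.
474 mod 720 = 474 minutes = 7:54.
Now compute the angle at 7:54:
Hour hand: 7 x 30 + 54 x 0.5 = 237 degrees
Minute hand: 54 x 6 = 324 degrees
Difference: |237 - 324| = 87 degrees
The angle is 87 degrees

Final answer: 87 degrees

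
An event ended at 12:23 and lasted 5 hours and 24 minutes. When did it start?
Starting time: 12:23 = 23 total minutes past 12:00
Subtracting: 5 hours and 24 minutes = 324 minutes
23 - 324 = -301 (negative, add 12 hours = 720) = 419 minutes
= 6 hours and 59 minutes past 12:00 = 6:59

Final answer: 6:59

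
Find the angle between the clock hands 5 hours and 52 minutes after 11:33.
First find the time 5 hours and 52 minutes after 11:33.
Total minutes: 11 x 60 + 33 + 5 x 60 + 52 = 1045.
1045 mod 720 = 325 minutes = 5:25.
Now compute the angle at 5:25:
Hour hand: 5 x 30 + 25 x 0.5 = 162.5 degrees
Minute hand: 25 x 6 = 150 degrees
Difference: |162.5 - 150| = 12.5 degrees
The angle is 12.5 degrees

Final answer: 12.5 degrees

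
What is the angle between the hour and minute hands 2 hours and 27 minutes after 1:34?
First find the time 2 hours and 27 minutes after 1:34.
Total minutes: 1 x 60 + 34 + 2 x 60 + 27 = 241.
241 mod 720 = 241 minutes = 4:01.
Now compute the angle at 4:01:
Hour hand: 4 x 30 + 1 x 0.5 = 120.5 degrees
Minute hand: 1 x 6 = 6 degrees
Difference: |120.5 - 6| = 114.5 degrees
The angle is 114.5 degrees

Final answer: 114.5 degrees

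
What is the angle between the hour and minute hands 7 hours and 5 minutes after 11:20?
First find the time 7 hours and 5 minutes after 11:20.
Total minutes: 11 x 60 + 20 + 7 x 60 + 5 = 1105.
1105 mod 720 = 385 minutes = 6:25.
Now compute the angle at 6:25:
Hour hand: 6 x 30 + 25 x 0.5 = 192.5 degrees
Minute hand: 25 x 6 = 150 degrees
Difference: |192.5 - 150| = 42.5 degrees
The angle is 42.5 degrees

Final answer: 42.5 degrees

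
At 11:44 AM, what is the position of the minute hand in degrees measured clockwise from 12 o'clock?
The minute hand moves 6 degrees per minute.
At 11:44: 44 x 6 = 264 degrees

Final answer: 264 degrees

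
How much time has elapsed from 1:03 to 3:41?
From 1:03 to 3:41:
(3 x 60 + 41) - (1 x 60 + 3) = 221 - 63 = 158 minutes
= 2 hours and 38 minutes

Final answer: 2 hours and 38 minutes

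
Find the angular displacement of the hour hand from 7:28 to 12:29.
The hour hand moves 0.5 degrees per minute.
Time elapsed: 12:29 - 7:28 = 301 minutes
Angular displacement: 301 x 0.5 = 150.5 degrees

Final answer: 150.5 degrees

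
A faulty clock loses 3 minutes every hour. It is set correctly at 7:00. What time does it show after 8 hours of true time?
For every 60 true minutes, the faulty clock advances 60 - 3 = 57 minutes.
True elapsed: 8 hours = 480 minutes.
Faulty clock advances: 480 x 57/60 = 456 minutes (drift: 24 minutes behind).
Shown time: 7:00 + 456 minutes = 2:36.

Final answer: 2:36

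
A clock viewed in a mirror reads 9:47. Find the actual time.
Reflection across the vertical (12-6) axis maps a hand at angle A degrees to (360 - A) degrees, which sends a reading of T minutes past 12:00 to (720 - T) minutes past 12:00.
Mirror reads 9:47 = 587 minutes past 12:00.
Actual time: (720 - 587) mod 720 = 133 minutes = 2:13.

Final answer: 2:13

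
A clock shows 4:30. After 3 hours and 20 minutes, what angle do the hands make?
First find the time 3 hours and 20 minutes after 4:30.
Total minutes: 4 x 60 + 30 + 3 x 60 + 20 = 470.
470 mod 720 = 470 minutes = 7:50.
Now compute the angle at 7:50:
Hour hand: 7 x 30 + 50 x 0.5 = 235 degrees
Minute hand: 50 x 6 = 300 degrees
Difference: |235 - 300| = 65 degrees
The angle is 65 degrees

Final answer: 65 degrees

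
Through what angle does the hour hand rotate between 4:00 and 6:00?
The hour hand moves 0.5 degrees per minute.
Time elapsed: 6:00 - 4:00 = 120 minutes
Angular displacement: 120 x 0.5 = 60 degrees

Final answer: 60 degrees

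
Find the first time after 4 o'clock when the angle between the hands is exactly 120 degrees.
At t minutes past 4:00, the hour hand is at 30 x 4 + 0.5t degrees and the minute hand is at 6t degrees.
The smaller angle between them is 120 degrees when |30H - 5.5t| = 120 or |30H - 5.5t| = 240.
With H = 4, solve 30 x 4 - 5.5t = +/- target for each target:
  t = (30 x 4 - 120) / 5.5 = 0 (outside (0, 60))
  t = (30 x 4 + 120) / 5.5 = 43.64
  t = (30 x 4 - 240) / 5.5 = -21.82 (outside (0, 60))
  t = (30 x 4 + 240) / 5.5 = 65.45 (outside (0, 60))
Valid solutions in (0, 60): {43.64} minutes.
The first occurrence is t = 43.64 minutes.
The hands form a 120-degree angle at 43.64 minutes past 4:00.

Final answer: 43.64 minutes past 4:00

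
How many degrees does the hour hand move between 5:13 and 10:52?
The hour hand moves 0.5 degrees per minute.
Time elapsed: 10:52 - 5:13 = 339 minutes
Angular displacement: 339 x 0.5 = 169.5 degrees

Final answer: 169.5 degrees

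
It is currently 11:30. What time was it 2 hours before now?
Starting time: 11:30 = 690 total minutes past 12:00
Subtracting: 2 hours = 120 minutes
690 - 120 = 570 minutes
= 9 hours and 30 minutes past 12:00 = 9:30

Final answer: 9:30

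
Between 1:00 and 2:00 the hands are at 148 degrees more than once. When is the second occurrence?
At t minutes past 1:00, the hour hand is at 30 x 1 + 0.5t degrees and the minute hand is at 6t degrees.
The smaller angle between them is 148 degrees when |30H - 5.5t| = 148 or |30H - 5.5t| = 212.
With H = 1, solve 30 x 1 - 5.5t = +/- target for each target:
  t = (30 x 1 - 148) / 5.5 = -21.45 (outside (0, 60))
  t = (30 x 1 + 148) / 5.5 = 32.36
  t = (30 x 1 - 212) / 5.5 = -33.09 (outside (0, 60))
  t = (30 x 1 + 212) / 5.5 = 44
Valid solutions in (0, 60): {32.36, 44} minutes.
The second occurrence is t = 44 minutes.
The hands form a 148-degree angle at 44 minutes past 1:00.

Final answer: 44 minutes past 1:00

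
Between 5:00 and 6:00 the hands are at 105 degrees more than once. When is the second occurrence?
At t minutes past 5:00, the hour hand is at 30 x 5 + 0.5t degrees and the minute hand is at 6t degrees.
The smaller angle between them is 105 degrees when |30H - 5.5t| = 105 or |30H - 5.5t| = 255.
With H = 5, solve 30 x 5 - 5.5t = +/- target for each target:
  t = (30 x 5 - 105) / 5.5 = 8.18
  t = (30 x 5 + 105) / 5.5 = 46.36
  t = (30 x 5 - 255) / 5.5 = -19.09 (outside (0, 60))
  t = (30 x 5 + 255) / 5.5 = 73.64 (outside (0, 60))
Valid solutions in (0, 60): {8.18, 46.36} minutes.
The second occurrence is t = 46.36 minutes.
The hands form a 105-degree angle at 46.36 minutes past 5:00.

Final answer: 46.36 minutes past 5:00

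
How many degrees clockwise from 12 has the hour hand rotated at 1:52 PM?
The hour hand moves 30 degrees per hour and 0.5 degrees per minute.
At 1:52: (1) x 30 + 52 x 0.5 = 30 + 26 = 56 degrees

Final answer: 56 degrees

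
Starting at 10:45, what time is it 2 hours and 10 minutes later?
Starting time: 10:45
Adding 10 minutes to 45 minutes: 45 + 10 = 55 minutes
Adding 2 hours: 10 + 2 = 12
Final time: 12:55

Final answer: 12:55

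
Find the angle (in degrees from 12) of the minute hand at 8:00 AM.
The minute hand moves 6 degrees per minute.
At 8:00: 0 x 6 = 0 degrees

Final answer: 0 degrees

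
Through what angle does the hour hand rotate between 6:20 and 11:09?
The hour hand moves 0.5 degrees per minute.
Time elapsed: 11:09 - 6:20 = 289 minutes
Angular displacement: 289 x 0.5 = 144.5 degrees

Final answer: 144.5 degrees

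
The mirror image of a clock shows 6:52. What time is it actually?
Reflection across the vertical (12-6) axis maps a hand at angle A degrees to (360 - A) degrees, which sends a reading of T minutes past 12:00 to (720 - T) minutes past 12:00.
Mirror reads 6:52 = 412 minutes past 12:00.
Actual time: (720 - 412) mod 720 = 308 minutes = 5:08.

Final answer: 5:08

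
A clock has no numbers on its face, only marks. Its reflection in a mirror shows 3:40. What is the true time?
Reflection across the vertical (12-6) axis maps a hand at angle A degrees to (360 - A) degrees, which sends a reading of T minutes past 12:00 to (720 - T) minutes past 12:00.
Mirror reads 3:40 = 220 minutes past 12:00.
Actual time: (720 - 220) mod 720 = 500 minutes = 8:20.

Final answer: 8:20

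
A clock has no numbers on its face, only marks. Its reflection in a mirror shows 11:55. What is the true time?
Reflection across the vertical (12-6) axis maps a hand at angle A degrees to (360 - A) degrees, which sends a reading of T minutes past 12:00 to (720 - T) minutes past 12:00.
Mirror reads 11:55 = 715 minutes past 12:00.
Actual time: (720 - 715) mod 720 = 5 minutes = 12:05.

Final answer: 12:05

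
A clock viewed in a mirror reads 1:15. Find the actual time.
Reflection across the vertical (12-6) axis maps a hand at angle A degrees to (360 - A) degrees, which sends a reading of T minutes past 12:00 to (720 - T) minutes past 12:00.
Mirror reads 1:15 = 75 minutes past 12:00.
Actual time: (720 - 75) mod 720 = 645 minutes = 10:45.

Final answer: 10:45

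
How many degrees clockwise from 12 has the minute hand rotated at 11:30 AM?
The minute hand moves 6 degrees per minute.
At 11:30: 30 x 6 = 180 degrees

Final answer: 180 degrees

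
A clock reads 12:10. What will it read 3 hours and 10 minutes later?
Starting time: 12:10
Adding 10 minutes to 10 minutes: 10 + 10 = 20 minutes
Adding 3 hours: 12 + 3 = 15 - 12 = 3
Final time: 3:20

Final answer: 3:20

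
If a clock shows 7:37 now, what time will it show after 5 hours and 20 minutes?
Starting time: 7:37
Adding 20 minutes to 37 minutes: 37 + 20 = 57 minutes
Adding 5 hours: 7 + 5 = 12
Final time: 12:57

Final answer: 12:57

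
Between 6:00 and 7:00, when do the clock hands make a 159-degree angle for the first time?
At t minutes past 6:00, the hour hand is at 30 x 6 + 0.5t degrees and the minute hand is at 6t degrees.
The smaller angle between them is 159 degrees when |30H - 5.5t| = 159 or |30H - 5.5t| = 201.
With H = 6, solve 30 x 6 - 5.5t = +/- target for each target:
  t = (30 x 6 - 159) / 5.5 = 3.82
  t = (30 x 6 + 159) / 5.5 = 61.64 (outside (0, 60))
  t = (30 x 6 - 201) / 5.5 = -3.82 (outside (0, 60))
  t = (30 x 6 + 201) / 5.5 = 69.27 (outside (0, 60))
Valid solutions in (0, 60): {3.82} minutes.
The first occurrence is t = 3.82 minutes.
The hands form a 159-degree angle at 3.82 minutes past 6:00.

Final answer: 3.82 minutes past 6:00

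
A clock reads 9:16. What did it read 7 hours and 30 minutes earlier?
Starting time: 9:16 = 556 total minutes past 12:00
Subtracting: 7 hours and 30 minutes = 450 minutes
556 - 450 = 106 minutes
= 1 hour and 46 minutes past 12:00 = 1:46

Final answer: 1:46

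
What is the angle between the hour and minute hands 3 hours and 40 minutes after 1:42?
First find the time 3 hours and 40 minutes after 1:42.
Total minutes: 1 x 60 + 42 + 3 x 60 + 40 = 322.
322 mod 720 = 322 minutes = 5:22.
Now compute the angle at 5:22:
Hour hand: 5 x 30 + 22 x 0.5 = 161 degrees
Minute hand: 22 x 6 = 132 degrees
Difference: |161 - 132| = 29 degrees
The angle is 29 degrees

Final answer: 29 degrees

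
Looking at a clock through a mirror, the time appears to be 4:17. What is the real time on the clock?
Reflection across the vertical (12-6) axis maps a hand at angle A degrees to (360 - A) degrees, which sends a reading of T minutes past 12:00 to (720 - T) minutes past 12:00.
Mirror reads 4:17 = 257 minutes past 12:00.
Actual time: (720 - 257) mod 720 = 463 minutes = 7:43.

Final answer: 7:43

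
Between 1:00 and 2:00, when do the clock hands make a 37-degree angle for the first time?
At t minutes past 1:00, the hour hand is at 30 x 1 + 0.5t degrees and the minute hand is at 6t degrees.
The smaller angle between them is 37 degrees when |30H - 5.5t| = 37 or |30H - 5.5t| = 323.
With H = 1, solve 30 x 1 - 5.5t = +/- target for each target:
  t = (30 x 1 - 37) / 5.5 = -1.27 (outside (0, 60))
  t = (30 x 1 + 37) / 5.5 = 12.18
  t = (30 x 1 - 323) / 5.5 = -53.27 (outside (0, 60))
  t = (30 x 1 + 323) / 5.5 = 64.18 (outside (0, 60))
Valid solutions in (0, 60): {12.18} minutes.
The first occurrence is t = 12.18 minutes.
The hands form a 37-degree angle at 12.18 minutes past 1:00.

Final answer: 12.18 minutes past 1:00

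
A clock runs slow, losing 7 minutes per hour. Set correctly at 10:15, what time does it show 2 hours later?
For every 60 true minutes, the faulty clock advances 60 - 7 = 53 minutes.
True elapsed: 2 hours = 120 minutes.
Faulty clock advances: 120 x 53/60 = 106 minutes (drift: 14 minutes behind).
Shown time: 10:15 + 106 minutes = 12:01.

Final answer: 12:01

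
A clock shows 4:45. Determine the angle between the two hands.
Hour hand position: 4 x 30 + 45 x 0.5 = 142.5 degrees
Minute hand position: 45 x 6 = 270 degrees
Difference: |142.5 - 270| = 127.5 degrees
The angle between the hands is 127.5 degrees

Final answer: 127.5 degrees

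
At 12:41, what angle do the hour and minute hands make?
Hour hand position: 0 x 30 + 41 x 0.5 = 20.5 degrees
Minute hand position: 41 x 6 = 246 degrees
Difference: |20.5 - 246| = 225.5 degrees
Since 225.5 > 180, the smaller angle is 360 - 225.5 = 134.5 degrees

Final answer: 134.5 degrees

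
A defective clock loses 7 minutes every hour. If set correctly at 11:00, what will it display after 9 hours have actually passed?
For every 60 true minutes, the faulty clock advances 60 - 7 = 53 minutes.
True elapsed: 9 hours = 540 minutes.
Faulty clock advances: 540 x 53/60 = 477 minutes (drift: 63 minutes behind).
Shown time: 11:00 + 477 minutes = 6:57.

Final answer: 6:57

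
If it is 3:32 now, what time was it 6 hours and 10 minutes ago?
Starting time: 3:32 = 212 total minutes past 12:00
Subtracting: 6 hours and 10 minutes = 370 minutes
212 - 370 = -158 (negative, add 12 hours = 720) = 562 minutes
= 9 hours and 22 minutes past 12:00 = 9:22

Final answer: 9:22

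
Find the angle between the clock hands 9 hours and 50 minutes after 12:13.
First find the time 9 hours and 50 minutes after 12:13.
Total minutes: 12 x 60 + 13 + 9 x 60 + 50 = 1323.
1323 mod 720 = 603 minutes = 10:03.
Now compute the angle at 10:03:
Hour hand: 10 x 30 + 3 x 0.5 = 301.5 degrees
Minute hand: 3 x 6 = 18 degrees
Difference: |301.5 - 18| = 283.5 degrees
Smaller angle: 360 - 283.5 = 76.5 degrees

Final answer: 76.5 degrees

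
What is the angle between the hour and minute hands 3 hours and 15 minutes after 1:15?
First find the time 3 hours and 15 minutes after 1:15.
Total minutes: 1 x 60 + 15 + 3 x 60 + 15 = 270.
270 mod 720 = 270 minutes = 4:30.
Now compute the angle at 4:30:
Hour hand: 4 x 30 + 30 x 0.5 = 135 degrees
Minute hand: 30 x 6 = 180 degrees
Difference: |135 - 180| = 45 degrees
The angle is 45 degrees

Final answer: 45 degrees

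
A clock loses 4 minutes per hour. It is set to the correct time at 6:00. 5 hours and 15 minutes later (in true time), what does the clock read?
For every 60 true minutes, the faulty clock advances 60 - 4 = 56 minutes.
True elapsed: 5 hours and 15 minutes = 315 minutes.
Faulty clock advances: 315 x 56/60 = 294 minutes (drift: 21 minutes behind).
Shown time: 6:00 + 294 minutes = 10:54.

Final answer: 10:54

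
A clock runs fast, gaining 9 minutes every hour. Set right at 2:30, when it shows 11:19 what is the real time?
For every 60 true minutes, the faulty clock advances 69 minutes, so 1 faulty-clock minute corresponds to 60/69 true minutes.
From 2:30 to 11:19 on the faulty dial is 529 minutes.
True elapsed: 529 x 60/69 = 460 minutes = 7 hours and 40 minutes.
True time: 2:30 + 7 hours and 40 minutes = 10:10.

Final answer: 10:10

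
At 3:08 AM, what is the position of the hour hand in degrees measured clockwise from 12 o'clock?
The hour hand moves 30 degrees per hour and 0.5 degrees per minute.
At 3:08: (3) x 30 + 8 x 0.5 = 90 + 4 = 94 degrees

Final answer: 94 degrees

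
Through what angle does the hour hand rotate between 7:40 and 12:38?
The hour hand moves 0.5 degrees per minute.
Time elapsed: 12:38 - 7:40 = 298 minutes
Angular displacement: 298 x 0.5 = 149 degrees

Final answer: 149 degrees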